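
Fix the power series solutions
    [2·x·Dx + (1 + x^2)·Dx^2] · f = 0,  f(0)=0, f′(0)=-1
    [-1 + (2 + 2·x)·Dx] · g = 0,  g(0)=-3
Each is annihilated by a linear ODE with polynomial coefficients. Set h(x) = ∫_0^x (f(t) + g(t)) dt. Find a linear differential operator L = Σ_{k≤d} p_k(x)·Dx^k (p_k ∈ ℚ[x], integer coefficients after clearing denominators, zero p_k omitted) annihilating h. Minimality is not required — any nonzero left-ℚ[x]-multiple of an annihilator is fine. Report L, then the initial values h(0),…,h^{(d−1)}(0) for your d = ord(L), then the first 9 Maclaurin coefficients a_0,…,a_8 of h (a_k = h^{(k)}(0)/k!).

f: a_k = 0, -1, 0, 1/3, 0, -1/5, 0, 1/7, 0, …
g: a_k = -3, -3/2, 3/8, -3/16, 15/128, -21/256, 63/1024, -99/2048, 1287/32768, …
Weyl lclm of L_f,L_g ⇒ L₀ (ord ≤ 3).
Integrate: L := L₀·Dx.
L = (-4 - 10·x + 12·x^2 + 6·x^3)·Dx^2 + (-11 - 16·x + 10·x^2 + 48·x^3 + 21·x^4)·Dx^3 + (-2 + 6·x + 12·x^2 + 12·x^3 + 14·x^4 + 6·x^5)·Dx^4  (order 4).
h: a_k = 0, -3, -5/4, 1/8, 7/192, 3/128, -361/7680, 9/1024, 1355/114688, …
ICs: h(0) = 0, h′(0) = -3, h′′(0) = -5/2, h′′′(0) = 3/4.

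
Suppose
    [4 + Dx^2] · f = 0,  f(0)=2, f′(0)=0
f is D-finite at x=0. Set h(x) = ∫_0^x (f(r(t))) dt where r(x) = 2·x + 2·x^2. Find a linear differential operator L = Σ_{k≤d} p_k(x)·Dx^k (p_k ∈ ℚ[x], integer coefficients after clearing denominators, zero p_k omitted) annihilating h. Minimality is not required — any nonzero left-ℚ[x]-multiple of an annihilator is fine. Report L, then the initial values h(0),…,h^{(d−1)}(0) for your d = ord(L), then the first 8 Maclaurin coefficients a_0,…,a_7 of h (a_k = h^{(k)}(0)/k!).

f: a_k = 2, 0, -4, 0, 4/3, 0, -8/45, 0, …
Substitute x→r, Dx→(1/r')Dx; clear ⇒ L₀.
∫: right-multiply L₀ by Dx.
L = (16 + 96·x + 192·x^2 + 128·x^3)·Dx - 2·Dx^2 + (1 + 2·x)·Dx^3  (order 3).
h: a_k = 0, 2, 0, -16/3, -8, 16/15, 128/9, 5248/315, …
ICs: h(0) = 0, h′(0) = 2, h′′(0) = 0.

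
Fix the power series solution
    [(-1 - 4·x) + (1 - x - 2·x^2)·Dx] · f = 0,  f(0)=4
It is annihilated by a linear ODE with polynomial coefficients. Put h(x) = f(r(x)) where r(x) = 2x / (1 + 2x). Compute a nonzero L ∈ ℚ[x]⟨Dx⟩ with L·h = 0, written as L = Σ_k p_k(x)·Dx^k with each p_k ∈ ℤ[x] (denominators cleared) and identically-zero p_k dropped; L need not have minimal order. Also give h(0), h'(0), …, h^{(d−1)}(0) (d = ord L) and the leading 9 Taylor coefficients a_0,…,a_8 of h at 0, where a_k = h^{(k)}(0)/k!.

f: a_k = 4, 4, 12, 20, 44, 84, 172, 340, 684, …
Change of var in L_f (x↦r) gives L₀.
L = (2 + 20·x) + (-1 - 4·x + 4·x^2 + 16·x^3)·Dx  (order 1).
h: a_k = 4, 8, 32, 0, 256, -512, 3072, -10240, 45056, …
ICs: h(0) = 4.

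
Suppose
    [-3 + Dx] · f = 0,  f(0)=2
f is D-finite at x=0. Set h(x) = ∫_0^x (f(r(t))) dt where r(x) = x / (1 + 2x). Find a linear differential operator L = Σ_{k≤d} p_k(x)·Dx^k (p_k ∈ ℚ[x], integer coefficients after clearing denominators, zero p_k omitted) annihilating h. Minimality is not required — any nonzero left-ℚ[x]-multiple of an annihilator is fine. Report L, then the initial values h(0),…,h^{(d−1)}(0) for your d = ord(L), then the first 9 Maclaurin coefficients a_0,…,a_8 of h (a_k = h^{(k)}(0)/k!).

L = -3·Dx + (1 + 4·x + 4·x^2)·Dx^2  (order 2).
h: a_k = 0, 2, 3, -1, -3/4, 51/20, -173/40, 1581/280, -12441/2240, …
ICs: h(0) = 0, h′(0) = 2.

f: a_k = 2, 6, 9, 9, 27/4, 81/20, 81/40, 243/280, 729/2240, …
Substitute x→r, Dx→(1/r')Dx; clear ⇒ L₀.
h=∫h₀ ⇒ L = L₀·Dx.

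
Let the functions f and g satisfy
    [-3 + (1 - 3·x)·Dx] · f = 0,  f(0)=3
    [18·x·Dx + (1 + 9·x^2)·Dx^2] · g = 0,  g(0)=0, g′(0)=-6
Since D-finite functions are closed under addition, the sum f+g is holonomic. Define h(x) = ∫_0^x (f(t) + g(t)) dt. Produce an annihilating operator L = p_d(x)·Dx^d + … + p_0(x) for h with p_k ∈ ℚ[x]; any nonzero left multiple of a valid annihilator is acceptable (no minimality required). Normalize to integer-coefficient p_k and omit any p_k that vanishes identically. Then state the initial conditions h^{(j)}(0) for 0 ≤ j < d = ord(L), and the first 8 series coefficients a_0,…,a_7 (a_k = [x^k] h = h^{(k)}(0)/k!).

f: a_k = 3, 9, 27, 81, 243, 729, 2187, 6561, …
g: a_k = 0, -6, 0, 18, 0, -486/5, 0, 4374/7, …
L₀ := lclm(L_f,L_g); ord L₀ ≤ 1+2.
Integrate: L := L₀·Dx.
L = (-18 + 216·x + 486·x^2)·Dx^2 + (12 - 18·x + 108·x^2 + 486·x^3)·Dx^3 + (-1 + 81·x^4)·Dx^4  (order 4).
h: a_k = 0, 3, 3/2, 9, 99/4, 243/5, 1053/10, 2187/7, …
ICs: h(0) = 0, h′(0) = 3, h′′(0) = 3, h′′′(0) = 54.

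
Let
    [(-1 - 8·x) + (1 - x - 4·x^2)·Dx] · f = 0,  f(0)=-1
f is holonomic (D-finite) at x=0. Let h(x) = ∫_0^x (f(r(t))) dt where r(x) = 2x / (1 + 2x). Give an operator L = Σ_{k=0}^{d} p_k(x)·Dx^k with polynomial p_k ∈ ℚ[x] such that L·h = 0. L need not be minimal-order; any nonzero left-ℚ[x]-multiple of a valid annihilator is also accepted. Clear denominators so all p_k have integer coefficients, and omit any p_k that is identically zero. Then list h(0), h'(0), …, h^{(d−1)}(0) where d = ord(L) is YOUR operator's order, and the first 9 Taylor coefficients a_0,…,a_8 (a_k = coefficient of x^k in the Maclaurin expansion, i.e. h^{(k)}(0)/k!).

f: a_k = -1, -1, -5, -9, -29, -65, -181, -441, -1165, …
Change of var in L_f (x↦r) gives L₀.
Integrate: L := L₀·Dx.
L = (2 + 36·x)·Dx + (-1 - 4·x + 12·x^2 + 32·x^3)·Dx^2  (order 2).
h: a_k = 0, -1, -1, -16/3, 0, -256/5, 256/3, -5120/7, 2304, …
ICs: h(0) = 0, h′(0) = -1.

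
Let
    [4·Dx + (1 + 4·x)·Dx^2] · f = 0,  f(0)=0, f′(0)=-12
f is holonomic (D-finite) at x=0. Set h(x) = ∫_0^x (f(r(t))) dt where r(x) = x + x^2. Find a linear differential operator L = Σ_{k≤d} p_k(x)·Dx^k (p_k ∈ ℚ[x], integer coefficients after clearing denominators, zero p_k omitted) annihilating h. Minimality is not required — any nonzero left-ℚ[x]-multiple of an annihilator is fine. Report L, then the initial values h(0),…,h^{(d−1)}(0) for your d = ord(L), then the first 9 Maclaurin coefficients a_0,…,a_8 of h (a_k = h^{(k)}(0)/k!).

f: a_k = 0, -12, 24, -64, 192, -3072/5, 2048, -49152/7, 24576, …
h₀=f(r): pull back L_f along r ⇒ L₀.
h=∫h₀ ⇒ L = L₀·Dx.
L = 2·Dx^2 + (1 + 2·x)·Dx^3  (order 3).
h: a_k = 0, 0, -6, 4, -4, 24/5, -32/5, 64/7, -96/7, …
ICs: h(0) = 0, h′(0) = 0, h′′(0) = -12.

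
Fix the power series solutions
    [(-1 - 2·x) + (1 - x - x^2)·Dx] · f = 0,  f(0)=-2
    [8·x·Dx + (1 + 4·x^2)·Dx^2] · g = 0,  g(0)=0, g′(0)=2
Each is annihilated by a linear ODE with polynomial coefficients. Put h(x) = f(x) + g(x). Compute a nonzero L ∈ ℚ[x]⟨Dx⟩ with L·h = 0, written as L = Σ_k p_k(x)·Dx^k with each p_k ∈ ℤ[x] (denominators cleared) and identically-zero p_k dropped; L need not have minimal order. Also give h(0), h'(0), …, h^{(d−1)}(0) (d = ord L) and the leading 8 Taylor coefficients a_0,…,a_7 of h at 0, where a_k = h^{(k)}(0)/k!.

f: a_k = -2, -2, -4, -6, -10, -16, -26, -42, …
g: a_k = 0, 2, 0, -8/3, 0, 32/5, 0, -128/7, …
h₀=f+g: left-lcm gives L₀, ord ≤ 3.
L = (-16 + 64·x + 400·x^2 + 576·x^3 + 696·x^4 + 96·x^6)·Dx + (13 + 24·x + 22·x^2 + 204·x^3 + 548·x^4 + 488·x^5 + 48·x^6 + 96·x^7)·Dx^2 + (-2 - 5·x - 14·x^2 + 2·x^3 - 13·x^4 + 92·x^5 + 48·x^6 + 16·x^7 + 16·x^8)·Dx^3  (order 3).
h: a_k = -2, 0, -4, -26/3, -10, -48/5, -26, -422/7, …
ICs: h(0) = -2, h′(0) = 0, h′′(0) = -8.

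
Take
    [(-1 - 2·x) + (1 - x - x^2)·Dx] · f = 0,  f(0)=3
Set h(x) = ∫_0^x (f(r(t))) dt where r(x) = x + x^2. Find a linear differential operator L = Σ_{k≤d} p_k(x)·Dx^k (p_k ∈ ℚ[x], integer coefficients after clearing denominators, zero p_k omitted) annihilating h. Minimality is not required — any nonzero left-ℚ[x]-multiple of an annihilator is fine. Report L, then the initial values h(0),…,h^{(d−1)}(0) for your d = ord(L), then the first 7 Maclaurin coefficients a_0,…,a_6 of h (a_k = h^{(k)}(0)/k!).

L = (1 + 4·x + 6·x^2 + 4·x^3)·Dx + (-1 + x + 2·x^2 + 2·x^3 + x^4)·Dx^2  (order 2).
h: a_k = 0, 3, 3/2, 3, 21/4, 48/5, 37/2, …
ICs: h(0) = 0, h′(0) = 3.

f: a_k = 3, 3, 6, 9, 15, 24, 39, …
f∘r: x↦r, Dx↦Dx/r' in L_f ⇒ L₀.
h=∫h₀ ⇒ L = L₀·Dx.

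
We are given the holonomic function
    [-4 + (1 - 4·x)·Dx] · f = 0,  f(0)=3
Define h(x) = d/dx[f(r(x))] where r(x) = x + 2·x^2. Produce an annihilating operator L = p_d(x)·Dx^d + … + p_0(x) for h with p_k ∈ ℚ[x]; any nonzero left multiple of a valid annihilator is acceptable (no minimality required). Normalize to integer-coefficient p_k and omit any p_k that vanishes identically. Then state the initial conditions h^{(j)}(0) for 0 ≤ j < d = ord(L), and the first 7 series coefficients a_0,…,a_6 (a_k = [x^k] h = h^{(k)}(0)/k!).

L = (12 + 48·x + 96·x^2) + (-1 + 24·x^2 + 32·x^3)·Dx  (order 1).
h: a_k = 12, 144, 1152, 8448, 57600, 377856, 2408448, …
ICs: h(0) = 12.

f: a_k = 3, 12, 48, 192, 768, 3072, 12288, …
Substitute x→r, Dx→(1/r')Dx; clear ⇒ L₀.
h=h₀': d/dx-closure on L₀ ⇒ L.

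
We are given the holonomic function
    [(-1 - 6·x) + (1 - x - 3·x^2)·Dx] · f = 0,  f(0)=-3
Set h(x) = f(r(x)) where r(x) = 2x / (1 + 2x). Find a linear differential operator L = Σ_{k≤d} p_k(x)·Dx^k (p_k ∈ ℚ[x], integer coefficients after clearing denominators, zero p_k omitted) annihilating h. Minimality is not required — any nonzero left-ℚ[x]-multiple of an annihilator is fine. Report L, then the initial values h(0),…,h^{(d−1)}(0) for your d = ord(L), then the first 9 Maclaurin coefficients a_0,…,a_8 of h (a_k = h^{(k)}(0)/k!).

f: a_k = -3, -3, -12, -21, -57, -120, -291, -651, -1524, …
Change of var in L_f (x↦r) gives L₀.
L = (2 + 28·x) + (-1 - 4·x + 8·x^2 + 24·x^3)·Dx  (order 1).
h: a_k = -3, -6, -36, 0, -432, 864, -6912, 24192, -131328, …
ICs: h(0) = -3.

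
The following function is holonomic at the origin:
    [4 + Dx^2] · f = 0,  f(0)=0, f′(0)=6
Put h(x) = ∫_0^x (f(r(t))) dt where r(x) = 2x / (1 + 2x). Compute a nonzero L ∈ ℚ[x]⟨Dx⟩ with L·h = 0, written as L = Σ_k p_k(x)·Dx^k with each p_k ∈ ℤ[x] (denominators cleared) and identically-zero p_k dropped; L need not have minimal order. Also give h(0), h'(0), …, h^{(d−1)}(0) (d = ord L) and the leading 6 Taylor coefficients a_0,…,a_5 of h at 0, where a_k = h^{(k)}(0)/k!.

f: a_k = 0, 6, 0, -4, 0, 4/5, …
Change of var in L_f (x↦r) gives L₀.
Integrate: L := L₀·Dx.
L = 16·Dx + (4 + 24·x + 48·x^2 + 32·x^3)·Dx^2 + (1 + 8·x + 24·x^2 + 32·x^3 + 16·x^4)·Dx^3  (order 3).
h: a_k = 0, 0, 6, -8, 4, 96/5, …
ICs: h(0) = 0, h′(0) = 0, h′′(0) = 12.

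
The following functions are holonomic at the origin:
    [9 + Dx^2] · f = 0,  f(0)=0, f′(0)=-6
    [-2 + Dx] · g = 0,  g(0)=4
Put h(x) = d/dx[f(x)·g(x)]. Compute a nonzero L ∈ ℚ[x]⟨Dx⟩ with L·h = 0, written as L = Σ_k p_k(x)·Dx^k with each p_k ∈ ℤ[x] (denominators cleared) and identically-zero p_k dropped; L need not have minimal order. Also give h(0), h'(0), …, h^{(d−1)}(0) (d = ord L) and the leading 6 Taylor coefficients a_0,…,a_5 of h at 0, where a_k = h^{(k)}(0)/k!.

f: a_k = 0, -6, 0, 9, 0, -81/20, …
g: a_k = 4, 8, 8, 16/3, 8/3, 16/15, …
L₀ := L_f ⊗_s L_g (sym. prod.), ord ≤ 2.
Differentiate: ansatz ord ≤ ord L₀ ⇒ L.
L = 13 - 4·Dx + Dx^2  (order 2).
h: a_k = -24, -96, -36, 160, 199, 276/5, …
ICs: h(0) = -24, h′(0) = -96.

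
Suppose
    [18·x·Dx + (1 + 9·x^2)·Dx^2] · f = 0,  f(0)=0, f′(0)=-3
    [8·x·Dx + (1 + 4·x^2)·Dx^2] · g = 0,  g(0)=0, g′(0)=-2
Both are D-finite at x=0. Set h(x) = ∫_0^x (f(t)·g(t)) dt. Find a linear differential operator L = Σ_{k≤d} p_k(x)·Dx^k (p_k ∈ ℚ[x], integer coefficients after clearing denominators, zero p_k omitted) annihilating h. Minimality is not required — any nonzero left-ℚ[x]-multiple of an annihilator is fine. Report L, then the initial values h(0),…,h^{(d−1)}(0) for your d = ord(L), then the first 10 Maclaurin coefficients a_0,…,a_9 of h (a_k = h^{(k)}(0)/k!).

L = (-864·x - 18720·x^3 - 82944·x^5 + 134784·x^7 + 1119744·x^9)·Dx^2 + (-52 - 3036·x^2 - 33696·x^4 - 72576·x^6 + 471744·x^8 + 1679616·x^10)·Dx^3 + (-104·x - 2072·x^3 - 11232·x^5 + 13968·x^7 + 269568·x^9 + 559872·x^11)·Dx^4 + (-1 - 26·x^2 - 205·x^4 + 7380·x^8 + 33696·x^10 + 46656·x^12)·Dx^5  (order 5).
h: a_k = 0, 0, 0, 2, 0, -26/5, 0, 702/35, 0, -10114/105, …
ICs: h(0) = 0, h′(0) = 0, h′′(0) = 0, h′′′(0) = 12, h′′′′(0) = 0.

f: a_k = 0, -3, 0, 9, 0, -243/5, 0, 2187/7, 0, -2187, …
g: a_k = 0, -2, 0, 8/3, 0, -32/5, 0, 128/7, 0, -512/9, …
f·g: L₀ = L_f ⊗_s L_g, ord ≤ 2·2.
Integrate: L := L₀·Dx.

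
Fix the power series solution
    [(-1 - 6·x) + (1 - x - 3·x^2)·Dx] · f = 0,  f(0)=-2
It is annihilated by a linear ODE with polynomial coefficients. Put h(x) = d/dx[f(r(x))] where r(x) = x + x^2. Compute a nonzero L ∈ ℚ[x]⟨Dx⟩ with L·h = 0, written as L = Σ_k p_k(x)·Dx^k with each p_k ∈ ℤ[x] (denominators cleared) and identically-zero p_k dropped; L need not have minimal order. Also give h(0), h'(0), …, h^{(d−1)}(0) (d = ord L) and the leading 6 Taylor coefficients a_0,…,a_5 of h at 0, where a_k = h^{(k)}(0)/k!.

f: a_k = -2, -2, -8, -14, -38, -80, …
h₀=f(r): pull back L_f along r ⇒ L₀.
Derive L from L₀ (diff closure).
L = (10 + 60·x + 168·x^2 + 396·x^3 + 648·x^4 + 540·x^5 + 180·x^6) + (-1 - 7·x - 6·x^2 + 44·x^3 + 135·x^4 + 180·x^5 + 126·x^6 + 36·x^7)·Dx  (order 1).
h: a_k = -2, -20, -90, -352, -1370, -5016, …
ICs: h(0) = -2.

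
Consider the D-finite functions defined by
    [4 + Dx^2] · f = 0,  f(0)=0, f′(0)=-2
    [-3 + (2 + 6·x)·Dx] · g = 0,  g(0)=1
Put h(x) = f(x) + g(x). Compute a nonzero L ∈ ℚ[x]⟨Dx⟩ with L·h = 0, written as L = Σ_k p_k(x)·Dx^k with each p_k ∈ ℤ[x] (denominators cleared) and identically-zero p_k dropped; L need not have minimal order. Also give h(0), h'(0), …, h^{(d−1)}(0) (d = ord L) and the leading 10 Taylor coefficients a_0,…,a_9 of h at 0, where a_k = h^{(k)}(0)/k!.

f: a_k = 0, -2, 0, 4/3, 0, -4/15, 0, 8/315, 0, -4/2835, …
g: a_k = 1, 3/2, -9/8, 27/16, -405/128, 1701/256, -15309/1024, 72171/2048, -2814669/32768, 14073345/65536, …
Weyl lclm of L_f,L_g ⇒ L₀ (ord ≤ 3).
L = (-516 - 1152·x - 1728·x^2) + (56 + 936·x + 3456·x^2 + 3456·x^3)·Dx + (-129 - 288·x - 432·x^2)·Dx^2 + (14 + 234·x + 864·x^2 + 864·x^3)·Dx^3  (order 3).
h: a_k = 1, -1/2, -9/8, 145/48, -405/128, 24491/3840, -15309/1024, 22750249/645120, -2814669/32768, 39897670931/185794560, …
ICs: h(0) = 1, h′(0) = -1/2, h′′(0) = -9/4.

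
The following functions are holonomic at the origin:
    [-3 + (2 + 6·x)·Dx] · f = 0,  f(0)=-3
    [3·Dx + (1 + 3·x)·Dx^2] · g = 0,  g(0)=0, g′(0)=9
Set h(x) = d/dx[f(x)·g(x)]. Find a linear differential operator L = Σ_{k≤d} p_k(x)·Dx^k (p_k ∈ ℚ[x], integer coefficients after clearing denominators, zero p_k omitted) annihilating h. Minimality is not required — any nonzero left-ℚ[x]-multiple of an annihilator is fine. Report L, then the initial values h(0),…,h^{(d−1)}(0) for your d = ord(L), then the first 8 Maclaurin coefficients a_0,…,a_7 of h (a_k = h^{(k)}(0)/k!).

f: a_k = -3, -9/2, 27/8, -81/16, 1215/128, -5103/256, 45927/1024, -216513/2048, …
g: a_k = 0, 9, -27/2, 27, -243/4, 729/5, -729/2, 6561/7, …
h₀=f·g: eliminate ⇒ L₀, order ≤ 1·2.
Differentiate: ansatz ord ≤ ord L₀ ⇒ L.
L = 9 + (24 + 72·x)·Dx + (4 + 24·x + 36·x^2)·Dx^2  (order 2).
h: a_k = -27, 0, 243/8, -243/2, 51759/128, -203391/160, 19965123/5120, -52927587/4480, …
ICs: h(0) = -27, h′(0) = 0.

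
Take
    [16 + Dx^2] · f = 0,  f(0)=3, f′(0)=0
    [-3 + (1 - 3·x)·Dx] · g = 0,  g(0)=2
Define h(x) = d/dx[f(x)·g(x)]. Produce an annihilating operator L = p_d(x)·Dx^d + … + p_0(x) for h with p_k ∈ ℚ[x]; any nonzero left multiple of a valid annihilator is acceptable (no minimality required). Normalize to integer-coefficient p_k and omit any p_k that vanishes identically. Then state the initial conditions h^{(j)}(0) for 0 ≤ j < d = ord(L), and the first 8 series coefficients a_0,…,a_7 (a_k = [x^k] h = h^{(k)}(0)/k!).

f: a_k = 3, 0, -24, 0, 32, 0, -256/15, 0, …
g: a_k = 2, 6, 18, 54, 162, 486, 1458, 4374, …
Sym-product of L_f,L_g gives L₀ (≤ ord 2).
h=h₀': d/dx-closure on L₀ ⇒ L.
L = (-2 - 96·x + 144·x^2) + (-6 + 18·x)·Dx + (1 - 6·x + 9·x^2)·Dx^2  (order 2).
h: a_k = 18, 12, 54, 472, 1770, 30836/5, 107926/5, 7778864/105, …
ICs: h(0) = 18, h′(0) = 12.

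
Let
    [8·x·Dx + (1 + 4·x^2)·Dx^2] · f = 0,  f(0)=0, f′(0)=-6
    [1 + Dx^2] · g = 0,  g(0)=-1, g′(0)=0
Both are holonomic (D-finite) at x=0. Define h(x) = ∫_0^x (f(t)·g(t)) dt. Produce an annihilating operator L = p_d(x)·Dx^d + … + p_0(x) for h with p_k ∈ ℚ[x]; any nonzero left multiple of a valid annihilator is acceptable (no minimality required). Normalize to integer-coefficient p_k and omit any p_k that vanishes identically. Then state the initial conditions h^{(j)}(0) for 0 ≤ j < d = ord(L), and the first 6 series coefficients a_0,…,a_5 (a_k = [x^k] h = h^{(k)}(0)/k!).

f: a_k = 0, -6, 0, 8, 0, -96/5, …
g: a_k = -1, 0, 1/2, 0, -1/24, 0, …
f·g: L₀ = L_f ⊗_s L_g, ord ≤ 2·2.
h=∫₀ˣh₀: take L = L₀·Dx.
L = (85 + 944·x^2 + 416·x^4 + 256·x^6 + 256·x^8)·Dx + (144·x + 704·x^3 + 768·x^5 + 1024·x^7)·Dx^2 + (90 + 992·x^2 + 576·x^4 + 512·x^6 + 512·x^8)·Dx^3 + (144·x + 704·x^3 + 768·x^5 + 1024·x^7)·Dx^4 + (5 + 48·x^2 + 160·x^4 + 256·x^6 + 256·x^8)·Dx^5  (order 5).
h: a_k = 0, 0, 3, 0, -11/4, 0, …
ICs: h(0) = 0, h′(0) = 0, h′′(0) = 6, h′′′(0) = 0, h′′′′(0) = -66.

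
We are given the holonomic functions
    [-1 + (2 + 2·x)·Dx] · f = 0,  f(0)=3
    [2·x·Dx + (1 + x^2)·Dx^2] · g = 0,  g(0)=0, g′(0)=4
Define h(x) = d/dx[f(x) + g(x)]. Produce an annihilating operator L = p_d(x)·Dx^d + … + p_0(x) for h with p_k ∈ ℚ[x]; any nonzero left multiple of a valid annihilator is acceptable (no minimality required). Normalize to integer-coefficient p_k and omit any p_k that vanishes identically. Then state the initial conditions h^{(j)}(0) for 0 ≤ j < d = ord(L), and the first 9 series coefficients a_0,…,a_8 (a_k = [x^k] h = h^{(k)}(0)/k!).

L = (-4 - 10·x + 12·x^2 + 6·x^3) + (-11 - 16·x + 10·x^2 + 48·x^3 + 21·x^4)·Dx + (-2 + 6·x + 12·x^2 + 12·x^3 + 14·x^4 + 6·x^5)·Dx^2  (order 2).
h: a_k = 11/2, -3/4, -55/16, -15/32, 1129/256, -189/512, -7499/2048, -1287/4096, 281449/65536, …
ICs: h(0) = 11/2, h′(0) = -3/4.

f: a_k = 3, 3/2, -3/8, 3/16, -15/128, 21/256, -63/1024, 99/2048, -1287/32768, …
g: a_k = 0, 4, 0, -4/3, 0, 4/5, 0, -4/7, 0, …
L₀ := lclm(L_f,L_g); ord L₀ ≤ 1+2.
Differentiate: ansatz ord ≤ ord L₀ ⇒ L.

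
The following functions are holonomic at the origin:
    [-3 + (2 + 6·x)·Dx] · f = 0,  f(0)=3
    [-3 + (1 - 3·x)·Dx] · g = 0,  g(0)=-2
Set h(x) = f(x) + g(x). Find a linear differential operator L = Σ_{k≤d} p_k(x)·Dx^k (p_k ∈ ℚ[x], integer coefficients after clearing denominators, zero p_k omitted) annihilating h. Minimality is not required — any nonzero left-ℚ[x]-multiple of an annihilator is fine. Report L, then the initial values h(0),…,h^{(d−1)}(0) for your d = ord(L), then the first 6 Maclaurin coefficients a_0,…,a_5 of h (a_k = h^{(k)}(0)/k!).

f: a_k = 3, 9/2, -27/8, 81/16, -1215/128, 5103/256, …
g: a_k = -2, -6, -18, -54, -162, -486, …
Weyl lclm of L_f,L_g ⇒ L₀ (ord ≤ 2).
L = (45 + 81·x) + (-27 - 126·x - 243·x^2)·Dx + (2 + 18·x - 18·x^2 - 162·x^3)·Dx^2  (order 2).
h: a_k = 1, -3/2, -171/8, -783/16, -21951/128, -119313/256, …
ICs: h(0) = 1, h′(0) = -3/2.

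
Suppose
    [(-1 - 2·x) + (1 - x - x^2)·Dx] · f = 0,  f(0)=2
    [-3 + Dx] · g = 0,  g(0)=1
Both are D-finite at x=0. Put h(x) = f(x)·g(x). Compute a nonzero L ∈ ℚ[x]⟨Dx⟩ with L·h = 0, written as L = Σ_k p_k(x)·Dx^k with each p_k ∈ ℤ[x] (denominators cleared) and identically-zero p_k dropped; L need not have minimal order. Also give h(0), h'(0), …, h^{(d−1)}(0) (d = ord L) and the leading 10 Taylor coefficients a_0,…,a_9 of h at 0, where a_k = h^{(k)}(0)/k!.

f: a_k = 2, 2, 4, 6, 10, 16, 26, 42, 68, 110, …
g: a_k = 1, 3, 9/2, 9/2, 27/8, 81/40, 81/80, 243/560, 729/4480, 243/4480, …
f·g: L₀ = L_f ⊗_s L_g, ord ≤ 1·1.
L = (4 - x - 3·x^2) + (-1 + x + x^2)·Dx  (order 1).
h: a_k = 2, 8, 19, 36, 247/4, 509/5, 6623/40, 18777/70, 972481/2240, 393397/560, …
ICs: h(0) = 2.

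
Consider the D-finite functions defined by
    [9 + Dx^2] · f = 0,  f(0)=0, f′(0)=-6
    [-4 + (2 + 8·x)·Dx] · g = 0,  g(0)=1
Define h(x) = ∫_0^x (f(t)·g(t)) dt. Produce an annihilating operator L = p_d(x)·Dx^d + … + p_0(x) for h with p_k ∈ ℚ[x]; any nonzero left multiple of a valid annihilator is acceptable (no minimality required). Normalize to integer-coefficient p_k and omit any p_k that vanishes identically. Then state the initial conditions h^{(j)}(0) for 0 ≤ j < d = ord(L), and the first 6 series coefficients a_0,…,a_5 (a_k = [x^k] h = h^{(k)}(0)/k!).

L = (21 + 72·x + 144·x^2)·Dx + (-4 - 16·x)·Dx^2 + (1 + 8·x + 16·x^2)·Dx^3  (order 3).
h: a_k = 0, 0, -3, -4, 21/4, -6/5, …
ICs: h(0) = 0, h′(0) = 0, h′′(0) = -6.

f: a_k = 0, -6, 0, 9, 0, -81/20, …
g: a_k = 1, 2, -2, 4, -10, 28, …
Sym-product of L_f,L_g gives L₀ (≤ ord 2).
Integrate: L := L₀·Dx.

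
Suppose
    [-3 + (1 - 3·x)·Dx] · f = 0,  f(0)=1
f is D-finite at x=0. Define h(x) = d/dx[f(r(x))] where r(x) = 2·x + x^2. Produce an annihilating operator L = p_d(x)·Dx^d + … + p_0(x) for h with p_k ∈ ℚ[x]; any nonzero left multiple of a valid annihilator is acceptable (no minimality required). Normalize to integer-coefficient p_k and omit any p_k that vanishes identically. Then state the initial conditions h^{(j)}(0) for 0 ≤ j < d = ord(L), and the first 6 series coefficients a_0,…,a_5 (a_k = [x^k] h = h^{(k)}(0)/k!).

L = (13 + 18·x + 9·x^2) + (-1 + 5·x + 9·x^2 + 3·x^3)·Dx  (order 1).
h: a_k = 6, 78, 756, 6516, 52650, 408402, …
ICs: h(0) = 6.

f: a_k = 1, 3, 9, 27, 81, 243, …
Change of var in L_f (x↦r) gives L₀.
h=h₀': d/dx-closure on L₀ ⇒ L.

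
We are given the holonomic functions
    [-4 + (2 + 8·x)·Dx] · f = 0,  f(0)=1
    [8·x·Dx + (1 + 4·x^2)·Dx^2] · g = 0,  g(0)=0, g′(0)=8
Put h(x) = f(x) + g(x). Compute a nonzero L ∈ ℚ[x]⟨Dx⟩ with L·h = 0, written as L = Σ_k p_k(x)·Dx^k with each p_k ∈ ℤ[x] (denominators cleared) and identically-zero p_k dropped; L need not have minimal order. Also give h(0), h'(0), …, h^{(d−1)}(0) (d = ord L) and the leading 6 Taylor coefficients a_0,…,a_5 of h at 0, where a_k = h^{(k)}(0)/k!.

f: a_k = 1, 2, -2, 4, -10, 28, …
g: a_k = 0, 8, 0, -32/3, 0, 128/5, …
f+g: L₀ = lclm(L_f,L_g), ord ≤ 1+2.
L = (-8 - 80·x + 96·x^2 + 192·x^3)·Dx + (-10 - 32·x - 64·x^2 + 384·x^3 + 672·x^4)·Dx^2 + (-1 + 24·x^2 + 48·x^3 + 112·x^4 + 192·x^5)·Dx^3  (order 3).
h: a_k = 1, 10, -2, -20/3, -10, 268/5, …
ICs: h(0) = 1, h′(0) = 10, h′′(0) = -4.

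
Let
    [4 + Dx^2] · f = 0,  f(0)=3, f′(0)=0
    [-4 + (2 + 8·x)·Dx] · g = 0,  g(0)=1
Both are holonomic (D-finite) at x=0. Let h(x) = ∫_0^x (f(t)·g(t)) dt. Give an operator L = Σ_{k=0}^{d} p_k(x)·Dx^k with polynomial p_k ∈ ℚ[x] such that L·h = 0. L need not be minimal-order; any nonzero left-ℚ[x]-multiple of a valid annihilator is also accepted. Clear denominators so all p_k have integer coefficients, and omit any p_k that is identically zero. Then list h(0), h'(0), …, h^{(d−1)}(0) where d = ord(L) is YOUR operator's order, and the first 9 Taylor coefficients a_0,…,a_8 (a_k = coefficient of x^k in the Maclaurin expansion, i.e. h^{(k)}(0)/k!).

L = (16 + 32·x + 64·x^2)·Dx + (-4 - 16·x)·Dx^2 + (1 + 8·x + 16·x^2)·Dx^3  (order 3).
h: a_k = 0, 3, 3, -4, 0, -16/5, 32/3, -2944/105, 1184/15, …
ICs: h(0) = 0, h′(0) = 3, h′′(0) = 6.

f: a_k = 3, 0, -6, 0, 2, 0, -4/15, 0, 2/105, …
g: a_k = 1, 2, -2, 4, -10, 28, -84, 264, -858, …
h₀=f·g: eliminate ⇒ L₀, order ≤ 2·1.
h=∫h₀ ⇒ L = L₀·Dx.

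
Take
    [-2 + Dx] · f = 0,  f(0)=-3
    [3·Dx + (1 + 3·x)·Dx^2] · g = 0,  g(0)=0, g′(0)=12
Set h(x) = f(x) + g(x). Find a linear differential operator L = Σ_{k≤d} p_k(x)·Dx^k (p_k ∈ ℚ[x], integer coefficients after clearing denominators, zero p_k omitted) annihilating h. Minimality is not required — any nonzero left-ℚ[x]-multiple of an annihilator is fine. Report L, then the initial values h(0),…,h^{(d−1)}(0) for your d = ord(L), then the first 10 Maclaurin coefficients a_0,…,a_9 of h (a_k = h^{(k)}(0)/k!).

L = (-48 - 36·x)·Dx + (14 - 24·x - 36·x^2)·Dx^2 + (5 + 21·x + 18·x^2)·Dx^3  (order 3).
h: a_k = -3, 6, -24, 32, -83, 968/5, -7294/15, 131212/105, -688909/210, 8266856/945, …
ICs: h(0) = -3, h′(0) = 6, h′′(0) = -48.

f: a_k = -3, -6, -6, -4, -2, -4/5, -4/15, -8/105, -2/105, -4/945, …
g: a_k = 0, 12, -18, 36, -81, 972/5, -486, 8748/7, -6561/2, 8748, …
f+g: L₀ = lclm(L_f,L_g), ord ≤ 1+2.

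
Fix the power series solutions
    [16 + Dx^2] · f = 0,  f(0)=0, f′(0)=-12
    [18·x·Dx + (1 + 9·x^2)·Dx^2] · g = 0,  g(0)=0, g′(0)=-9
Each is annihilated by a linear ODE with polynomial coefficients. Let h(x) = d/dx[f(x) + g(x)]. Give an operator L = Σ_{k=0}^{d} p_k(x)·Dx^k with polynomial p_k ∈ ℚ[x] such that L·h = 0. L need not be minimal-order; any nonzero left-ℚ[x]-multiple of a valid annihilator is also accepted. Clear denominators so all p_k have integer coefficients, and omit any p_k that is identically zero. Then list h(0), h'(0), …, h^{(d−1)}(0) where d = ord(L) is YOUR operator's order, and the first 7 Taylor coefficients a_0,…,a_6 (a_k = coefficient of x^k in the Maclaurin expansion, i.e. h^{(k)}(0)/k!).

f: a_k = 0, -12, 0, 32, 0, -128/5, 0, …
g: a_k = 0, -9, 0, 27, 0, -729/5, 0, …
h₀=f+g: left-lcm gives L₀, ord ≤ 4.
h=h₀': d/dx-closure on L₀ ⇒ L.
L = (-13248·x + 181440·x^3 + 186624·x^5) + (-16 + 6048·x^2 + 66096·x^4 + 93312·x^6)·Dx + (-828·x + 11340·x^3 + 11664·x^5)·Dx^2 + (-1 + 378·x^2 + 4131·x^4 + 5832·x^6)·Dx^3  (order 3).
h: a_k = -21, 0, 177, 0, -857, 0, 99439/15, …
ICs: h(0) = -21, h′(0) = 0, h′′(0) = 354.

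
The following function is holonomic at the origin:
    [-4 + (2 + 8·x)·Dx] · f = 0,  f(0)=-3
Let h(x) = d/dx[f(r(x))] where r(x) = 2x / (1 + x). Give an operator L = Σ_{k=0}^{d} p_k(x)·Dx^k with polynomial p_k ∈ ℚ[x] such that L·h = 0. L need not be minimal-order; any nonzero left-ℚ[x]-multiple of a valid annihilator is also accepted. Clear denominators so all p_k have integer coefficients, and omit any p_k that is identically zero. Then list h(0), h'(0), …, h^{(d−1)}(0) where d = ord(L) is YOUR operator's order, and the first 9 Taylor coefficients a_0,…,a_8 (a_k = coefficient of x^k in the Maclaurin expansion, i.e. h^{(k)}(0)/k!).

L = (-6 - 18·x) + (-1 - 10·x - 9·x^2)·Dx  (order 1).
h: a_k = -12, 72, -468, 3408, -26460, 212760, -1747620, 14562720, -122617260, …
ICs: h(0) = -12.

f: a_k = -3, -6, 6, -12, 30, -84, 252, -792, 2574, …
Change of var in L_f (x↦r) gives L₀.
Differentiate: ansatz ord ≤ ord L₀ ⇒ L.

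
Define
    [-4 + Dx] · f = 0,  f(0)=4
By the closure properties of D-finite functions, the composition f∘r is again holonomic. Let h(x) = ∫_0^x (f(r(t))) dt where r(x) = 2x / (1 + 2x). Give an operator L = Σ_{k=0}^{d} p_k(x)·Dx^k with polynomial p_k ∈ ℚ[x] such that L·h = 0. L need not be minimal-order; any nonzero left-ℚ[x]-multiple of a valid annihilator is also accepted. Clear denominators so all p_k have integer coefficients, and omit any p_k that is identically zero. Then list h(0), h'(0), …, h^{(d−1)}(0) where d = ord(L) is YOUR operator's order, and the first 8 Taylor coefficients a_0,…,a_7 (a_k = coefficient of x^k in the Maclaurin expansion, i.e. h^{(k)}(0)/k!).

f: a_k = 4, 16, 32, 128/3, 128/3, 512/15, 1024/45, 4096/315, …
h₀=f(r): pull back L_f along r ⇒ L₀.
Integrate: L := L₀·Dx.
L = -8·Dx + (1 + 4·x + 4·x^2)·Dx^2  (order 2).
h: a_k = 0, 4, 16, 64/3, -32/3, -256/15, 1792/45, -11264/315, …
ICs: h(0) = 0, h′(0) = 4.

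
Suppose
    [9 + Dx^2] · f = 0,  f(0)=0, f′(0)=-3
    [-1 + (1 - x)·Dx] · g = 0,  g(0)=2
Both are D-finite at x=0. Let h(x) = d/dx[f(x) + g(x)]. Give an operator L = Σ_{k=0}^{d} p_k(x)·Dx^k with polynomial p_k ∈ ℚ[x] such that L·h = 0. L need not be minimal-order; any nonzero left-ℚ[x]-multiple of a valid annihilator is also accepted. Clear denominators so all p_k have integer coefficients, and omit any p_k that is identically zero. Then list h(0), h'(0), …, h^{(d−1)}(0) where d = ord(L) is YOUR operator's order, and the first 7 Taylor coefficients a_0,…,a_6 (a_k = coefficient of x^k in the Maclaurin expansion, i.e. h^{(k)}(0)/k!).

f: a_k = 0, -3, 0, 9/2, 0, -81/40, 0, …
g: a_k = 2, 2, 2, 2, 2, 2, 2, …
L₀ := lclm(L_f,L_g); ord L₀ ≤ 2+1.
h₀' ⇒ L via d/dx closure of L₀.
L = (126 - 108·x + 54·x^2) + (-45 + 99·x - 81·x^2 + 27·x^3)·Dx + (14 - 12·x + 6·x^2)·Dx^2 + (-5 + 11·x - 9·x^2 + 3·x^3)·Dx^3  (order 3).
h: a_k = -1, 4, 39/2, 8, -1/8, 12, 1363/80, …
ICs: h(0) = -1, h′(0) = 4, h′′(0) = 39.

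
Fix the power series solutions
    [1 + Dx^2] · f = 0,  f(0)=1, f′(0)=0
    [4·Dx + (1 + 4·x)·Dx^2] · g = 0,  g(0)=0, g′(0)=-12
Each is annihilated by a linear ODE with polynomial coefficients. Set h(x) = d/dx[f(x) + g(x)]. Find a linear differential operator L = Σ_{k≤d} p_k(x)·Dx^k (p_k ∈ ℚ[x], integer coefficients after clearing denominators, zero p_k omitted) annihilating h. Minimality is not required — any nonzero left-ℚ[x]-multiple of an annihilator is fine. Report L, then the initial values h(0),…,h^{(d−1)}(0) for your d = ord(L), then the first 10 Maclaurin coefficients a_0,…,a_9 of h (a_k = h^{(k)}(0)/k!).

f: a_k = 1, 0, -1/2, 0, 1/24, 0, -1/720, 0, 1/40320, 0, …
g: a_k = 0, -12, 24, -64, 192, -3072/5, 2048, -49152/7, 24576, -262144/3, …
f+g: L₀ = lclm(L_f,L_g), ord ≤ 2+2.
Derive L from L₀ (diff closure).
L = (388 + 32·x + 64·x^2) + (33 + 140·x + 48·x^2 + 64·x^3)·Dx + (388 + 32·x + 64·x^2)·Dx^2 + (33 + 140·x + 48·x^2 + 64·x^3)·Dx^3  (order 3).
h: a_k = -12, 47, -192, 4609/6, -3072, 1474559/120, -49152, 990904321/5040, -786432, 1141521776639/362880, …
ICs: h(0) = -12, h′(0) = 47, h′′(0) = -384.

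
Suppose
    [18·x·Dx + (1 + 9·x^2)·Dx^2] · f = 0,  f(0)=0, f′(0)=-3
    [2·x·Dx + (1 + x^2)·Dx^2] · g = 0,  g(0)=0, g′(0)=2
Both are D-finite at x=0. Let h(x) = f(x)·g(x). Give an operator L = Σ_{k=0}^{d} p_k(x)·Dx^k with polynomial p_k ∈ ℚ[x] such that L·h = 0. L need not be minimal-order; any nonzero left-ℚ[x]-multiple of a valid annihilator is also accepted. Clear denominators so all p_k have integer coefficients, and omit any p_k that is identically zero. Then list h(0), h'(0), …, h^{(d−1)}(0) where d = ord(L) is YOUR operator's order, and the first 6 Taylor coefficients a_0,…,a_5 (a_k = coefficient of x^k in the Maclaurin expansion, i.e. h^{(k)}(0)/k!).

L = (-216·x - 3600·x^3 - 5184·x^5 + 6480·x^7 + 17496·x^9)·Dx + (-40 - 1452·x^2 - 6480·x^4 - 4536·x^6 + 22680·x^8 + 26244·x^10)·Dx^2 + (-80·x - 980·x^3 - 2160·x^5 + 2952·x^7 + 12960·x^9 + 8748·x^11)·Dx^3 + (-1 - 20·x^2 - 109·x^4 + 981·x^8 + 1620·x^10 + 729·x^12)·Dx^4  (order 4).
h: a_k = 0, 0, -6, 0, 20, 0, …
ICs: h(0) = 0, h′(0) = 0, h′′(0) = -12, h′′′(0) = 0.

f: a_k = 0, -3, 0, 9, 0, -243/5, …
g: a_k = 0, 2, 0, -2/3, 0, 2/5, …
L₀ := L_f ⊗_s L_g (sym. prod.), ord ≤ 4.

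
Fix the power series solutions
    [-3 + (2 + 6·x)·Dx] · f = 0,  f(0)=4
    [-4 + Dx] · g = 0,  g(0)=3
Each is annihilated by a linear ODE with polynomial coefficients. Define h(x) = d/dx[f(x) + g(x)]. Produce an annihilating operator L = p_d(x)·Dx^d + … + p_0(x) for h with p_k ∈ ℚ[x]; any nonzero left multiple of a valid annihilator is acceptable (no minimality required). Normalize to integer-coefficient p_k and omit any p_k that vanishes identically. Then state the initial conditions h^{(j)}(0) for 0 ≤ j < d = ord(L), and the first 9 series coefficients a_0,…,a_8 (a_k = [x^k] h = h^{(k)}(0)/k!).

f: a_k = 4, 6, -9/2, 27/4, -405/32, 1701/64, -15309/256, 72171/512, -2814669/8192, …
g: a_k = 3, 12, 24, 32, 32, 128/5, 256/15, 1024/105, 512/105, …
Sum ⇒ L₀ = lclm(L_f,L_g) in ℚ(x)⟨Dx⟩.
h₀' ⇒ L via d/dx closure of L₀.
L = (-204 - 288·x) + (-37 - 384·x - 576·x^2)·Dx + (22 + 114·x + 144·x^2)·Dx^2  (order 2).
h: a_k = 18, 39, 465/4, 619/8, 16697/64, -164099/640, 8102243/7680, -291345941/107520, 13332865457/1720320, …
ICs: h(0) = 18, h′(0) = 39.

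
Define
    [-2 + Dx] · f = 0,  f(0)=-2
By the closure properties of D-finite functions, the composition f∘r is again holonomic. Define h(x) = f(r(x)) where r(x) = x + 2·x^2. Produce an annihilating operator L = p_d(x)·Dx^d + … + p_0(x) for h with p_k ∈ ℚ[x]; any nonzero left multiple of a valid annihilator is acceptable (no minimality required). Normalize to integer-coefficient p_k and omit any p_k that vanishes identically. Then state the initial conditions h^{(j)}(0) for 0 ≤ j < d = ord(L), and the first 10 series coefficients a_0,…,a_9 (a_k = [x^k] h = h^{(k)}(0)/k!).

L = (-2 - 8·x) + Dx  (order 1).
h: a_k = -2, -4, -12, -56/3, -100/3, -216/5, -2648/45, -20848/315, -7916/105, -42856/567, …
ICs: h(0) = -2.

f: a_k = -2, -4, -4, -8/3, -4/3, -8/15, -8/45, -16/315, -4/315, -8/2835, …
Substitute x→r, Dx→(1/r')Dx; clear ⇒ L₀.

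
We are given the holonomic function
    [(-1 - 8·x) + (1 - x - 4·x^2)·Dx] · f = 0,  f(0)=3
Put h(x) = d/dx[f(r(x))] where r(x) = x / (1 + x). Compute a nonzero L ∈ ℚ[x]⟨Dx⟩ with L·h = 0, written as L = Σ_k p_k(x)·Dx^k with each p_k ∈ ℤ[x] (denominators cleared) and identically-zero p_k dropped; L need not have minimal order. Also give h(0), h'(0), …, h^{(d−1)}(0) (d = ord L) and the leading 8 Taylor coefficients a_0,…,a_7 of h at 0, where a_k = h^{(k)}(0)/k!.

f: a_k = 3, 3, 15, 27, 87, 195, 543, 1323, …
L₀ from L_f via x↦r, Dx↦r'^{-1}Dx.
Differentiate: ansatz ord ≤ ord L₀ ⇒ L.
L = (8 + 24·x + 120·x^2 + 72·x^3) + (-1 - 11·x - 15·x^2 + 31·x^3 + 36·x^4)·Dx  (order 1).
h: a_k = 3, 24, 0, 192, -240, 1440, -3024, 11136, …
ICs: h(0) = 3.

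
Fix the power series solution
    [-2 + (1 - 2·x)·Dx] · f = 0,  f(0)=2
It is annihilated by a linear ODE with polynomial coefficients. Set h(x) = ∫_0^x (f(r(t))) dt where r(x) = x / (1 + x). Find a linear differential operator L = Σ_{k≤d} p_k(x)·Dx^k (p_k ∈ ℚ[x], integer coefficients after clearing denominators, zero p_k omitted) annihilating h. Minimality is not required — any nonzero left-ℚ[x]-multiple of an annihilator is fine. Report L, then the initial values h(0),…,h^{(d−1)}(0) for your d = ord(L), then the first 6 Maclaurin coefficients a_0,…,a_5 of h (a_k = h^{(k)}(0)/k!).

f: a_k = 2, 4, 8, 16, 32, 64, …
L₀ from L_f via x↦r, Dx↦r'^{-1}Dx.
∫: right-multiply L₀ by Dx.
L = 2·Dx + (-1 + x^2)·Dx^2  (order 2).
h: a_k = 0, 2, 2, 4/3, 1, 4/5, …
ICs: h(0) = 0, h′(0) = 2.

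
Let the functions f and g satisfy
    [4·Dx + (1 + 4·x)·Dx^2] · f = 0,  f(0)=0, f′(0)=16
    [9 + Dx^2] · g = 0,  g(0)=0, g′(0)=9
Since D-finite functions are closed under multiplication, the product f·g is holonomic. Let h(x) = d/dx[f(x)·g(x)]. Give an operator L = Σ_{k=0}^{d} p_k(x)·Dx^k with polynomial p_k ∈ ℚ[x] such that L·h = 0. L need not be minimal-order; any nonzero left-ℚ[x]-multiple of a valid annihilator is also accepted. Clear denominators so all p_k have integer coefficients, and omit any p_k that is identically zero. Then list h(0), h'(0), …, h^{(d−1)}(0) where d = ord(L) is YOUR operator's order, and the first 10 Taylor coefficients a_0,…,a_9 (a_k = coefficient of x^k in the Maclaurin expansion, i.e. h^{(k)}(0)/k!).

f: a_k = 0, 16, -32, 256/3, -256, 4096/5, -8192/3, 65536/7, -32768, 1048576/9, …
g: a_k = 0, 9, 0, -27/2, 0, 243/40, 0, -729/560, 0, 729/4480, …
Sym-product of L_f,L_g gives L₀ (≤ ord 4).
Differentiate: ansatz ord ≤ ord L₀ ⇒ L.
L = (-153603 - 635688·x - 3184272·x^2 - 4292352·x^3 + 12503808·x^4 + 40310784·x^5 + 26873856·x^6) + (-47736 - 304992·x - 311040·x^2 + 2073600·x^3 + 7464960·x^4 + 5971968·x^5)·Dx + (-19110 - 88272·x - 352800·x^2 + 41472·x^3 + 3773952·x^4 + 8957952·x^5 + 5971968·x^6)·Dx^2 + (-5304 - 33888·x - 34560·x^2 + 230400·x^3 + 829440·x^4 + 663552·x^5)·Dx^3 + (-227 - 1960·x + 112·x^2 + 57600·x^3 + 264960·x^4 + 497664·x^5 + 331776·x^6)·Dx^4  (order 4).
h: a_k = 0, 288, -864, 2208, -9360, 37908, -746004/5, 20635704/35, -81761886/35, 1297874621/140, …
ICs: h(0) = 0, h′(0) = 288, h′′(0) = -1728, h′′′(0) = 13248.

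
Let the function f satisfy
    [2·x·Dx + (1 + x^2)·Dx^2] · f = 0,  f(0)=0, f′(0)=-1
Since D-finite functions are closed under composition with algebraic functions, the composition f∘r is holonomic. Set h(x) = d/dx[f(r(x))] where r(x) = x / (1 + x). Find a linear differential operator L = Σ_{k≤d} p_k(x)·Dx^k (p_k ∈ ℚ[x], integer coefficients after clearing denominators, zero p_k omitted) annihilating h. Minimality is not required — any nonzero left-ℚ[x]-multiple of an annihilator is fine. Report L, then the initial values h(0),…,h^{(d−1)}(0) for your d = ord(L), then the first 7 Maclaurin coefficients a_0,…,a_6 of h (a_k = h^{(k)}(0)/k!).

f: a_k = 0, -1, 0, 1/3, 0, -1/5, 0, …
f∘r: x↦r, Dx↦Dx/r' in L_f ⇒ L₀.
h=h₀': d/dx-closure on L₀ ⇒ L.
L = (2 + 4·x) + (1 + 2·x + 2·x^2)·Dx  (order 1).
h: a_k = -1, 2, -2, 0, 4, -8, 8, …
ICs: h(0) = -1.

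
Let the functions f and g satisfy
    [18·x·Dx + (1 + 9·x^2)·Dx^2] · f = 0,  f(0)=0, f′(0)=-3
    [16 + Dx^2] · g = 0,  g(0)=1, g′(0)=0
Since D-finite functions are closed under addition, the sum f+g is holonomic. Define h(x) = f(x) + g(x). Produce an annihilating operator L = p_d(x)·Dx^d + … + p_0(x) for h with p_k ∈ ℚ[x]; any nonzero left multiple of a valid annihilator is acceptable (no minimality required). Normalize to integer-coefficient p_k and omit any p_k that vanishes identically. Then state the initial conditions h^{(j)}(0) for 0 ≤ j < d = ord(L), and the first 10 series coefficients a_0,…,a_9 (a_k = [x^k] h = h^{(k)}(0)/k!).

f: a_k = 0, -3, 0, 9, 0, -243/5, 0, 2187/7, 0, -2187, …
g: a_k = 1, 0, -8, 0, 32/3, 0, -256/45, 0, 512/315, 0, …
f+g: L₀ = lclm(L_f,L_g), ord ≤ 2+2.
L = (-13248·x + 181440·x^3 + 186624·x^5)·Dx + (-16 + 6048·x^2 + 66096·x^4 + 93312·x^6)·Dx^2 + (-828·x + 11340·x^3 + 11664·x^5)·Dx^3 + (-1 + 378·x^2 + 4131·x^4 + 5832·x^6)·Dx^4  (order 4).
h: a_k = 1, -3, -8, 9, 32/3, -243/5, -256/45, 2187/7, 512/315, -2187, …
ICs: h(0) = 1, h′(0) = -3, h′′(0) = -16, h′′′(0) = 54.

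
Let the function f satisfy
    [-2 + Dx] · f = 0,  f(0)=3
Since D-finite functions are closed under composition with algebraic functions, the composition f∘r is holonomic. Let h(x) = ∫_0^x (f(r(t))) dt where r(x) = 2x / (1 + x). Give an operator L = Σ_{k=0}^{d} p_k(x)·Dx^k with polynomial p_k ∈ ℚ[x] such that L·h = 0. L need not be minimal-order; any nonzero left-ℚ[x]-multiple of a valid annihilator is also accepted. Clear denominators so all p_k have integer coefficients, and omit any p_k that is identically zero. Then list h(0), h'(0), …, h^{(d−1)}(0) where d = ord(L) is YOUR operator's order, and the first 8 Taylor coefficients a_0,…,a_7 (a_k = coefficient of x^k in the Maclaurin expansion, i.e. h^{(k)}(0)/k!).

f: a_k = 3, 6, 6, 4, 2, 4/5, 4/15, 8/105, …
f∘r: x↦r, Dx↦Dx/r' in L_f ⇒ L₀.
h=∫₀ˣh₀: take L = L₀·Dx.
L = -4·Dx + (1 + 2·x + x^2)·Dx^2  (order 2).
h: a_k = 0, 3, 6, 4, -1, -4/5, 14/15, -44/105, …
ICs: h(0) = 0, h′(0) = 3.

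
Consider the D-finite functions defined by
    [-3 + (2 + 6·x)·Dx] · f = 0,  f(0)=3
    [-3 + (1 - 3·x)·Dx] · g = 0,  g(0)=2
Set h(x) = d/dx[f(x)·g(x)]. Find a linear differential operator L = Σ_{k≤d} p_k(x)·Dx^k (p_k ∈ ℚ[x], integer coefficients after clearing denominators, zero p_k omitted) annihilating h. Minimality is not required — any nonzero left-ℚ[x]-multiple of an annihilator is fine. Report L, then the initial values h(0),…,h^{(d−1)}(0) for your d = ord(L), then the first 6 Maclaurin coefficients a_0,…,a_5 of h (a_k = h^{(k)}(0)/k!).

f: a_k = 3, 9/2, -27/8, 81/16, -1215/128, 5103/256, …
g: a_k = 2, 6, 18, 54, 162, 486, …
f·g: L₀ = L_f ⊗_s L_g, ord ≤ 1·1.
h=h₀': d/dx-closure on L₀ ⇒ L.
L = (11 + 54·x + 27·x^2) + (-2 - 2·x + 18·x^2 + 18·x^3)·Dx  (order 1).
h: a_k = 27, 297/2, 5589/8, 43497/16, 1330425/128, 9441279/256, …
ICs: h(0) = 27.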